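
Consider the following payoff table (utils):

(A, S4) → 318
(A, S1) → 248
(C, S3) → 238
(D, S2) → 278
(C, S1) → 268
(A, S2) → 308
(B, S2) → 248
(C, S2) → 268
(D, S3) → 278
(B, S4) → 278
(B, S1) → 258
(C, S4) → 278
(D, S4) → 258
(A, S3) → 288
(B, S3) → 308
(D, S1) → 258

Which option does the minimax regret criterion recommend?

A

Column bests: S1=268, S2=308, S3=308, S4=318.
A regrets: 20, 0, 20, 0 → max 20
B regrets: 10, 60, 0, 40 → max 60
C regrets: 0, 40, 70, 40 → max 70
D regrets: 10, 30, 30, 60 → max 60
Smallest max regret = 20 → A.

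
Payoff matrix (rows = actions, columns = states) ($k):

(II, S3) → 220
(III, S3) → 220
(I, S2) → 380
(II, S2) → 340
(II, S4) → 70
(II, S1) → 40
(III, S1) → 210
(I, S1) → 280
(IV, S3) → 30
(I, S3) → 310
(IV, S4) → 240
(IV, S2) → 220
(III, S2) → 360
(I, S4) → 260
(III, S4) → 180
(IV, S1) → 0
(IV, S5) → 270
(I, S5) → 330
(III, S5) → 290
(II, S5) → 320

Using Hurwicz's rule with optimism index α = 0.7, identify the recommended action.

I: 0.7·380 + 0.3·260 = 344
II: 0.7·340 + 0.3·40 = 250
III: 0.7·360 + 0.3·180 = 306
IV: 0.7·270 + 0.3·0 = 189
Highest Hurwicz score = 344 → I.

I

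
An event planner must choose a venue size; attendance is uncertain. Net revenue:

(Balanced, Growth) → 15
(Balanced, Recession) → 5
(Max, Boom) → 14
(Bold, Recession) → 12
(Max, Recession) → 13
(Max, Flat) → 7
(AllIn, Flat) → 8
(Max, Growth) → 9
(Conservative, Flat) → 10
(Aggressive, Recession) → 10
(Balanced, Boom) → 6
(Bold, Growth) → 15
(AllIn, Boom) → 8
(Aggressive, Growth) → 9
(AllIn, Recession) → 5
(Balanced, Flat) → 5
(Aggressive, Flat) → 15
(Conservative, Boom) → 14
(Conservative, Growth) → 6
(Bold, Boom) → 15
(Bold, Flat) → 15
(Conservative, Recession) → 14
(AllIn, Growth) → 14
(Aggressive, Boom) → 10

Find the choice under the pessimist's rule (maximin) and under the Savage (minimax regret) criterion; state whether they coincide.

Row minima: Conservative=6, Balanced=5, Aggressive=9, Bold=12, AllIn=5, Max=7
Best worst-case = 12 → Bold.
Column bests: Recession=14, Flat=15, Growth=15, Boom=15.
Conservative regrets: 0, 5, 9, 1 → max 9
Balanced regrets: 9, 10, 0, 9 → max 10
Aggressive regrets: 4, 0, 6, 5 → max 6
Bold regrets: 2, 0, 0, 0 → max 2
AllIn regrets: 9, 7, 1, 7 → max 9
Max regrets: 1, 8, 6, 1 → max 8
Smallest max regret = 2 → Bold.

maximin → Bold; minimax regret → Bold (agree)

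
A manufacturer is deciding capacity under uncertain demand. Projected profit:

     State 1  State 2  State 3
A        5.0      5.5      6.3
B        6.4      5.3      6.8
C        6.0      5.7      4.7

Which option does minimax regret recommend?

Column bests: State 1=6.4, State 2=5.7, State 3=6.8.
A regrets: 1.4, 0.2, 0.5 → max 1.4
B regrets: 0.0, 0.4, 0.0 → max 0.4
C regrets: 0.4, 0.0, 2.1 → max 2.1
Smallest max regret = 0.4 → B.

B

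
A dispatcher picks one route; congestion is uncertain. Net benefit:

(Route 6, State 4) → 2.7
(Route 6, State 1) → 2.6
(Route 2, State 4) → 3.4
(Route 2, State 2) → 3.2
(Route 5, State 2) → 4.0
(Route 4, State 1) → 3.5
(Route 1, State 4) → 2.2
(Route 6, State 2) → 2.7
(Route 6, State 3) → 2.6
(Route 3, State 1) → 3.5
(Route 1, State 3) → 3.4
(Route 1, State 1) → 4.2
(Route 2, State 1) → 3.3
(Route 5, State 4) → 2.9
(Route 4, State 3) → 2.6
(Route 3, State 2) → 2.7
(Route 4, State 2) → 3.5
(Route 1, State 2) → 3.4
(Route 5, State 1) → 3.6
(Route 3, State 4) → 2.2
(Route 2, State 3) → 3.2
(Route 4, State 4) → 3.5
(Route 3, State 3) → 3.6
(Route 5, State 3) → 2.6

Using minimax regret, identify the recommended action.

Route 2

Column bests: State 1=4.2, State 2=4.0, State 3=3.6, State 4=3.5.
Route 1 regrets: 0.0, 0.6, 0.2, 1.3 → max 1.3
Route 2 regrets: 0.9, 0.8, 0.4, 0.1 → max 0.9
Route 3 regrets: 0.7, 1.3, 0.0, 1.3 → max 1.3
Route 4 regrets: 0.7, 0.5, 1.0, 0.0 → max 1.0
Route 5 regrets: 0.6, 0.0, 1.0, 0.6 → max 1.0
Route 6 regrets: 1.6, 1.3, 1.0, 0.8 → max 1.6
Smallest max regret = 0.9 → Route 2.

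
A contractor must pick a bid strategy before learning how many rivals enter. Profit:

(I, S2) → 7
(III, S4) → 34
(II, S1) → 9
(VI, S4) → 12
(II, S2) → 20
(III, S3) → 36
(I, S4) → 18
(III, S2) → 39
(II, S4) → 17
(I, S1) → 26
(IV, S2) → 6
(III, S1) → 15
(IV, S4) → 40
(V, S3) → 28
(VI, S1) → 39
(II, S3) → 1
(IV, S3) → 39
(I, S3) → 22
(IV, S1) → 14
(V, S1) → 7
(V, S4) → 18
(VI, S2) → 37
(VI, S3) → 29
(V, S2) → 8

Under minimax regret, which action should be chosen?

III

Column bests: S1=39, S2=39, S3=39, S4=40.
I regrets: 13, 32, 17, 22 → max 32
II regrets: 30, 19, 38, 23 → max 38
III regrets: 24, 0, 3, 6 → max 24
IV regrets: 25, 33, 0, 0 → max 33
V regrets: 32, 31, 11, 22 → max 32
VI regrets: 0, 2, 10, 28 → max 28
Smallest max regret = 24 → III.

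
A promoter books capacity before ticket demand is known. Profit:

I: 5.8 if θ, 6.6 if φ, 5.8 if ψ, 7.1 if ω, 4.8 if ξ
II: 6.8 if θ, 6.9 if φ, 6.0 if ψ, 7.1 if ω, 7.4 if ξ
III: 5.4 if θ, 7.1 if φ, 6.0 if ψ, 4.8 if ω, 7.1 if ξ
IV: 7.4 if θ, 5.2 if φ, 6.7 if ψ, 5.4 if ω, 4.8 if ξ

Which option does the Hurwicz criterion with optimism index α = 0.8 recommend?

II

I: 0.8·7.1 + 0.2·4.8 = 6.64
II: 0.8·7.4 + 0.2·6.0 = 7.12
III: 0.8·7.1 + 0.2·4.8 = 6.64
IV: 0.8·7.4 + 0.2·4.8 = 6.88
Highest Hurwicz score = 7.12 → II.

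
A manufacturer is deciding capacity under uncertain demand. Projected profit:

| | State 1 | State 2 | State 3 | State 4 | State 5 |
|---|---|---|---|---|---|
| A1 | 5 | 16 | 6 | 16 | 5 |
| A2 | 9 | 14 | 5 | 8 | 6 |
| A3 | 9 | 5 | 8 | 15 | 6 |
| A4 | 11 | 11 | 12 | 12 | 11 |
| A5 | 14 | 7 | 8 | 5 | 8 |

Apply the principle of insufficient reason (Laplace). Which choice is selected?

Row averages: A1=9.6, A2=8.4, A3=8.6, A4=11.4, A5=8.4
Highest average = 11.4 → A4.

A4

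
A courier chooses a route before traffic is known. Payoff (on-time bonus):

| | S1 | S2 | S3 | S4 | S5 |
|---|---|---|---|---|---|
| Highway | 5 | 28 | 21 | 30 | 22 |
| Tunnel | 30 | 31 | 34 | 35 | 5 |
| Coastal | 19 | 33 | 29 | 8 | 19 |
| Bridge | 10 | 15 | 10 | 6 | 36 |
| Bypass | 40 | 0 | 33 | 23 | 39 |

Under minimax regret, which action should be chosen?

Coastal

Column bests: S1=40, S2=33, S3=34, S4=35, S5=39.
Highway regrets: 35, 5, 13, 5, 17 → max 35
Tunnel regrets: 10, 2, 0, 0, 34 → max 34
Coastal regrets: 21, 0, 5, 27, 20 → max 27
Bridge regrets: 30, 18, 24, 29, 3 → max 30
Bypass regrets: 0, 33, 1, 12, 0 → max 33
Smallest max regret = 27 → Coastal.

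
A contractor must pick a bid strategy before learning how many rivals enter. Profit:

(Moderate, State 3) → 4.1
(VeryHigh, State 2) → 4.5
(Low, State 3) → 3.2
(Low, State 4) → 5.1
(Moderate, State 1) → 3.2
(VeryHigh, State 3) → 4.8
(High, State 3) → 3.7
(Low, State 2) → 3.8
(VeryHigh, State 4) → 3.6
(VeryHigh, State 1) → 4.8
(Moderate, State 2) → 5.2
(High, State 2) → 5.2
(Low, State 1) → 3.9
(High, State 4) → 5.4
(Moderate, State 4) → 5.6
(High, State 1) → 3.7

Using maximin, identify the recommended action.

Row minima: Low=3.2, Moderate=3.2, High=3.7, VeryHigh=3.6
Best worst-case = 3.7 → High.

High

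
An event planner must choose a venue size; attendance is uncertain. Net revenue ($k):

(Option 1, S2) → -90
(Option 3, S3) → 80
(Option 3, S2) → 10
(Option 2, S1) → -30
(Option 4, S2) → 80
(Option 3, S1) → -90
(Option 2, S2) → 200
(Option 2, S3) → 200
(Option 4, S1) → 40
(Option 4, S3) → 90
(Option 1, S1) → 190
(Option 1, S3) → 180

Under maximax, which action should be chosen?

Option 2

Row maxima: Option 1=190, Option 2=200, Option 3=80, Option 4=90
Best best-case = 200 → Option 2.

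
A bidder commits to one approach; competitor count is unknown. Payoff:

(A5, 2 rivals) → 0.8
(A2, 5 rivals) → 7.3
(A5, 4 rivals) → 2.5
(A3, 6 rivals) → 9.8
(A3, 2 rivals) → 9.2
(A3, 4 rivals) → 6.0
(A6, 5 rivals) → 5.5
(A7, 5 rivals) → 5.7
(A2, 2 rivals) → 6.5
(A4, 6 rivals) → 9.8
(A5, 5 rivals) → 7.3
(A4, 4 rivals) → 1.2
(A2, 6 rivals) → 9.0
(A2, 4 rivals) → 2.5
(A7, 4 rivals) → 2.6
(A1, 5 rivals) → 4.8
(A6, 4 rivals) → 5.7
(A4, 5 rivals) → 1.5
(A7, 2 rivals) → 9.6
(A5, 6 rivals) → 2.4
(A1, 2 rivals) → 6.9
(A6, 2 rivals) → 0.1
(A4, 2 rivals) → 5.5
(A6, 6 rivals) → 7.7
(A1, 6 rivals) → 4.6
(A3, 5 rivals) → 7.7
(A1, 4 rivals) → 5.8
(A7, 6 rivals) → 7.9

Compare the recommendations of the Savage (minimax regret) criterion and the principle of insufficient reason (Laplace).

minimax regret → A3; laplace → A3 (agree)

Column bests: 2 rivals=9.6, 4 rivals=6.0, 5 rivals=7.7, 6 rivals=9.8.
A1 regrets: 2.7, 0.2, 2.9, 5.2 → max 5.2
A2 regrets: 3.1, 3.5, 0.4, 0.8 → max 3.5
A3 regrets: 0.4, 0.0, 0.0, 0.0 → max 0.4
A4 regrets: 4.1, 4.8, 6.2, 0.0 → max 6.2
A5 regrets: 8.8, 3.5, 0.4, 7.4 → max 8.8
A6 regrets: 9.5, 0.3, 2.2, 2.1 → max 9.5
A7 regrets: 0.0, 3.4, 2.0, 1.9 → max 3.4
Smallest max regret = 0.4 → A3.
Row averages: A1=5.525, A2=6.325, A3=8.175, A4=4.5, A5=3.25, A6=4.75, A7=6.45
Highest average = 8.175 → A3.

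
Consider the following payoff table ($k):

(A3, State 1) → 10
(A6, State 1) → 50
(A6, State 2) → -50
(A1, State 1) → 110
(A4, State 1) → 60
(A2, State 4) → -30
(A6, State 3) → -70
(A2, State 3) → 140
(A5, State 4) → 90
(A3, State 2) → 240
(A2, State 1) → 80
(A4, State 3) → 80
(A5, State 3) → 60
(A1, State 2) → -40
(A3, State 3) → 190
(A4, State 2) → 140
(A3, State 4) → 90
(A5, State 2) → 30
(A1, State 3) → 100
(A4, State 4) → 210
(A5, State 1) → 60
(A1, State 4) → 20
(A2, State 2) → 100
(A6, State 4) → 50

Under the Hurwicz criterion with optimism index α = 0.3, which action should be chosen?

A4

A1: 0.3·110 + 0.7·(-40) = 5
A2: 0.3·140 + 0.7·(-30) = 21
A3: 0.3·240 + 0.7·10 = 79
A4: 0.3·210 + 0.7·60 = 105
A5: 0.3·90 + 0.7·30 = 48
A6: 0.3·50 + 0.7·(-70) = -34
Highest Hurwicz score = 105 → A4.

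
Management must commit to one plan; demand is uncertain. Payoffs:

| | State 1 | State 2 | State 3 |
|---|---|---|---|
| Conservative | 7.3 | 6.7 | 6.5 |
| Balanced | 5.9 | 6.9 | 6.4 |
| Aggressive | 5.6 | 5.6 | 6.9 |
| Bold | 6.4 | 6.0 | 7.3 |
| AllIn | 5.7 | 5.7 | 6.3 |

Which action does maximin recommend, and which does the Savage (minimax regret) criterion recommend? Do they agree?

maximin → Conservative; minimax regret → Conservative (agree)

Row minima: Conservative=6.5, Balanced=5.9, Aggressive=5.6, Bold=6.0, AllIn=5.7
Best worst-case = 6.5 → Conservative.
Column bests: State 1=7.3, State 2=6.9, State 3=7.3.
Conservative regrets: 0.0, 0.2, 0.8 → max 0.8
Balanced regrets: 1.4, 0.0, 0.9 → max 1.4
Aggressive regrets: 1.7, 1.3, 0.4 → max 1.7
Bold regrets: 0.9, 0.9, 0.0 → max 0.9
AllIn regrets: 1.6, 1.2, 1.0 → max 1.6
Smallest max regret = 0.8 → Conservative.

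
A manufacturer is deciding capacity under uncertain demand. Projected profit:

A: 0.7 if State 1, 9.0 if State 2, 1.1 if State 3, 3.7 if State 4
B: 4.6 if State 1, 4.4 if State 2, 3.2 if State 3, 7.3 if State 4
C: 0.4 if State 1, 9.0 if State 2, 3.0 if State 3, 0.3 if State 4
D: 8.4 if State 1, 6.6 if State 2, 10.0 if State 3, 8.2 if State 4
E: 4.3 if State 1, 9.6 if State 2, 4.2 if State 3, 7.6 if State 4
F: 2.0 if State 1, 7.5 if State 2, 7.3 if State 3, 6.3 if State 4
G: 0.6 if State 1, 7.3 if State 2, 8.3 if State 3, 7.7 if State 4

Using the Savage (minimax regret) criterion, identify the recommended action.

D

Column bests: State 1=8.4, State 2=9.6, State 3=10.0, State 4=8.2.
A regrets: 7.7, 0.6, 8.9, 4.5 → max 8.9
B regrets: 3.8, 5.2, 6.8, 0.9 → max 6.8
C regrets: 8.0, 0.6, 7.0, 7.9 → max 8.0
D regrets: 0.0, 3.0, 0.0, 0.0 → max 3.0
E regrets: 4.1, 0.0, 5.8, 0.6 → max 5.8
F regrets: 6.4, 2.1, 2.7, 1.9 → max 6.4
G regrets: 7.8, 2.3, 1.7, 0.5 → max 7.8
Smallest max regret = 3.0 → D.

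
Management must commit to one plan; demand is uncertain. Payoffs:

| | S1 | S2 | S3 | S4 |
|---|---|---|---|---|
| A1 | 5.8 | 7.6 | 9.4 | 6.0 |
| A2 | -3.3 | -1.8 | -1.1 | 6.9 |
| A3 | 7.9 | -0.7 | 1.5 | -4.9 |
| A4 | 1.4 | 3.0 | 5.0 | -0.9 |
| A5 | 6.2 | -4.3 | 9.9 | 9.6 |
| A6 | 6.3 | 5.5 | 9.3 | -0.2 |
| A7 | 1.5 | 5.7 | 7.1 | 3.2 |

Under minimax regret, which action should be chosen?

A1

Column bests: S1=7.9, S2=7.6, S3=9.9, S4=9.6.
A1 regrets: 2.1, 0.0, 0.5, 3.6 → max 3.6
A2 regrets: 11.2, 9.4, 11.0, 2.7 → max 11.2
A3 regrets: 0.0, 8.3, 8.4, 14.5 → max 14.5
A4 regrets: 6.5, 4.6, 4.9, 10.5 → max 10.5
A5 regrets: 1.7, 11.9, 0.0, 0.0 → max 11.9
A6 regrets: 1.6, 2.1, 0.6, 9.8 → max 9.8
A7 regrets: 6.4, 1.9, 2.8, 6.4 → max 6.4
Smallest max regret = 3.6 → A1.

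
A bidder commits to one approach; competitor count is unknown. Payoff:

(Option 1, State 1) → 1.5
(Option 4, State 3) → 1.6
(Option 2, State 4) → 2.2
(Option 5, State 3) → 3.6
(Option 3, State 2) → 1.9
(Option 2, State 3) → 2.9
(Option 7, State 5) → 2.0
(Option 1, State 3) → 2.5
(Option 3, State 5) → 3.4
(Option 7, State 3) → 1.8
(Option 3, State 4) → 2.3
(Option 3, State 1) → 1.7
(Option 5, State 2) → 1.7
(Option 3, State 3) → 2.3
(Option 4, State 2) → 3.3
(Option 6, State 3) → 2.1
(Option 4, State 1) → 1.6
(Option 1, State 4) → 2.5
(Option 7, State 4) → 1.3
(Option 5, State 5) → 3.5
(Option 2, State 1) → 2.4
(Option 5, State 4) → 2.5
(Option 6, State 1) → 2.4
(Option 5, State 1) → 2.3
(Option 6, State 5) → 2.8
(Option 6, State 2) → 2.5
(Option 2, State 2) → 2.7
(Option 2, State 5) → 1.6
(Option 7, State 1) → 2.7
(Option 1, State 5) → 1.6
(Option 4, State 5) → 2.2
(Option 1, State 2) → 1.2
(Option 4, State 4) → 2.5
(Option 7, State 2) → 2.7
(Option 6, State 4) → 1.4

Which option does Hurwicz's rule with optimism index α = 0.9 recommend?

Option 1: 0.9·2.5 + 0.1·1.2 = 2.37
Option 2: 0.9·2.9 + 0.1·1.6 = 2.77
Option 3: 0.9·3.4 + 0.1·1.7 = 3.23
Option 4: 0.9·3.3 + 0.1·1.6 = 3.13
Option 5: 0.9·3.6 + 0.1·1.7 = 3.41
Option 6: 0.9·2.8 + 0.1·1.4 = 2.66
Option 7: 0.9·2.7 + 0.1·1.3 = 2.56
Highest Hurwicz score = 3.41 → Option 5.

Option 5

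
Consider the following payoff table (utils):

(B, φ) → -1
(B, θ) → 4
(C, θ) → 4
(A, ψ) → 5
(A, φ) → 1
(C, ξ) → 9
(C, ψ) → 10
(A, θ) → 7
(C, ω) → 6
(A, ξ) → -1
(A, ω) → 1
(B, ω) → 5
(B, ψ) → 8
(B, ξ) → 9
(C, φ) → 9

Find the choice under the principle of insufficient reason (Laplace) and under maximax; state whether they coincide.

Row averages: A=2.6, B=5, C=7.6
Highest average = 7.6 → C.
Row maxima: A=7, B=9, C=10
Best best-case = 10 → C.

laplace → C; maximax → C (agree)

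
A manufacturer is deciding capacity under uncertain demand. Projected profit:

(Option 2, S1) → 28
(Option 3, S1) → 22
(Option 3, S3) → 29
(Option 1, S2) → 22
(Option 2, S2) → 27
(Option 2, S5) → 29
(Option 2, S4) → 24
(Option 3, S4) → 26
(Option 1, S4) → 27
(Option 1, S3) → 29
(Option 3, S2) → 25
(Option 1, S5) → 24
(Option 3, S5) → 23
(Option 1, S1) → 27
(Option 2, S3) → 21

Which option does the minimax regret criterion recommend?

Option 1

Column bests: S1=28, S2=27, S3=29, S4=27, S5=29.
Option 1 regrets: 1, 5, 0, 0, 5 → max 5
Option 2 regrets: 0, 0, 8, 3, 0 → max 8
Option 3 regrets: 6, 2, 0, 1, 6 → max 6
Smallest max regret = 5 → Option 1.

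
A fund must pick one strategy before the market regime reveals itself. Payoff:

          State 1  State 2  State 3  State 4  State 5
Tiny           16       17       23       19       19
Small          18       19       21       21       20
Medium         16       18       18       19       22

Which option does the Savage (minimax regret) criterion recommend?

Column bests: State 1=18, State 2=19, State 3=23, State 4=21, State 5=22.
Tiny regrets: 2, 2, 0, 2, 3 → max 3
Small regrets: 0, 0, 2, 0, 2 → max 2
Medium regrets: 2, 1, 5, 2, 0 → max 5
Smallest max regret = 2 → Small.

Small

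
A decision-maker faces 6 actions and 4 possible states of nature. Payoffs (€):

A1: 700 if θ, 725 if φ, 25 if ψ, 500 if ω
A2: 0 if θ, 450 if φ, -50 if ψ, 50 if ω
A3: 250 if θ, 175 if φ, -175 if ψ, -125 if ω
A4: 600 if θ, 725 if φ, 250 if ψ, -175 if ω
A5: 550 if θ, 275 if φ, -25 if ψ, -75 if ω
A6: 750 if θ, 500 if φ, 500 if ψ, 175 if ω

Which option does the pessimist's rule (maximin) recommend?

Row minima: A1=25, A2=-50, A3=-175, A4=-175, A5=-75, A6=175
Best worst-case = 175 → A6.

A6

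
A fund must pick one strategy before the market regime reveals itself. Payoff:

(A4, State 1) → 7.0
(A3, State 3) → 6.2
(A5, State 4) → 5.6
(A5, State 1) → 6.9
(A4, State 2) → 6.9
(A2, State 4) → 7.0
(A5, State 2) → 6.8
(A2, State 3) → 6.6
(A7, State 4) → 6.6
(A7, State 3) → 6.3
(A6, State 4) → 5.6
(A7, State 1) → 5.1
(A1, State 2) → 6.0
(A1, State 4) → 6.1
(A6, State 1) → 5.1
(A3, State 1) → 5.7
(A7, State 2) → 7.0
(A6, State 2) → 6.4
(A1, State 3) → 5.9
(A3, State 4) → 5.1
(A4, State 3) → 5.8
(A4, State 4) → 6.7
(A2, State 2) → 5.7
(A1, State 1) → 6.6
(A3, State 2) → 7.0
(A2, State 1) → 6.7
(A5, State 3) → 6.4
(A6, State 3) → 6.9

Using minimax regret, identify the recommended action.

Column bests: State 1=7.0, State 2=7.0, State 3=6.9, State 4=7.0.
A1 regrets: 0.4, 1.0, 1.0, 0.9 → max 1.0
A2 regrets: 0.3, 1.3, 0.3, 0.0 → max 1.3
A3 regrets: 1.3, 0.0, 0.7, 1.9 → max 1.9
A4 regrets: 0.0, 0.1, 1.1, 0.3 → max 1.1
A5 regrets: 0.1, 0.2, 0.5, 1.4 → max 1.4
A6 regrets: 1.9, 0.6, 0.0, 1.4 → max 1.9
A7 regrets: 1.9, 0.0, 0.6, 0.4 → max 1.9
Smallest max regret = 1.0 → A1.

A1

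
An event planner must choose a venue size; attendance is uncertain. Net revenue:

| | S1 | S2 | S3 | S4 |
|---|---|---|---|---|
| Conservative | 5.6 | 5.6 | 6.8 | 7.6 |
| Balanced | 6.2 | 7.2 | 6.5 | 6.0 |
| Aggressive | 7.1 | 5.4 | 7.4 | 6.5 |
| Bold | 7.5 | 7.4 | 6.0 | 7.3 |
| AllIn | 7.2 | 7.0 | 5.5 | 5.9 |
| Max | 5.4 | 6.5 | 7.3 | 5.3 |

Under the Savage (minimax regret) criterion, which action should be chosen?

Column bests: S1=7.5, S2=7.4, S3=7.4, S4=7.6.
Conservative regrets: 1.9, 1.8, 0.6, 0.0 → max 1.9
Balanced regrets: 1.3, 0.2, 0.9, 1.6 → max 1.6
Aggressive regrets: 0.4, 2.0, 0.0, 1.1 → max 2.0
Bold regrets: 0.0, 0.0, 1.4, 0.3 → max 1.4
AllIn regrets: 0.3, 0.4, 1.9, 1.7 → max 1.9
Max regrets: 2.1, 0.9, 0.1, 2.3 → max 2.3
Smallest max regret = 1.4 → Bold.

Bold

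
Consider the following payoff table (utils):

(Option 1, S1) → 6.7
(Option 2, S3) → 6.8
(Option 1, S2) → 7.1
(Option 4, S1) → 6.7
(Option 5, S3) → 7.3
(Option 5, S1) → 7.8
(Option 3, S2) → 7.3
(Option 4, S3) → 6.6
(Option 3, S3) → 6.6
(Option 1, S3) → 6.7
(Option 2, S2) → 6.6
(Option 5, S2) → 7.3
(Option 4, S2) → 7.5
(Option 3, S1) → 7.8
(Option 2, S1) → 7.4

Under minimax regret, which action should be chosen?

Option 5

Column bests: S1=7.8, S2=7.5, S3=7.3.
Option 1 regrets: 1.1, 0.4, 0.6 → max 1.1
Option 2 regrets: 0.4, 0.9, 0.5 → max 0.9
Option 3 regrets: 0.0, 0.2, 0.7 → max 0.7
Option 4 regrets: 1.1, 0.0, 0.7 → max 1.1
Option 5 regrets: 0.0, 0.2, 0.0 → max 0.2
Smallest max regret = 0.2 → Option 5.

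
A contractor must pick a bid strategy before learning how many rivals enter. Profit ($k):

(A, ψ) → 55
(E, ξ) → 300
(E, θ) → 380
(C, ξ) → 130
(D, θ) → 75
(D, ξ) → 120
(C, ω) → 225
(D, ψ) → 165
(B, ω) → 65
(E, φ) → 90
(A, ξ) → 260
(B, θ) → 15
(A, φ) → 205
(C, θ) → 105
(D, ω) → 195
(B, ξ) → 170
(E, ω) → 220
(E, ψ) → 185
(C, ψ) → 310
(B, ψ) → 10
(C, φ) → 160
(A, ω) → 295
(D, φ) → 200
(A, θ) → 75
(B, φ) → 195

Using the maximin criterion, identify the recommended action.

Row minima: A=55, B=10, C=105, D=75, E=90
Best worst-case = 105 → C.

C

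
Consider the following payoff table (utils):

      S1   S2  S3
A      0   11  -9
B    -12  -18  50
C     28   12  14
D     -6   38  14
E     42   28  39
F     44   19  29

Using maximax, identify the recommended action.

B

Row maxima: A=11, B=50, C=28, D=38, E=42, F=44
Best best-case = 50 → B.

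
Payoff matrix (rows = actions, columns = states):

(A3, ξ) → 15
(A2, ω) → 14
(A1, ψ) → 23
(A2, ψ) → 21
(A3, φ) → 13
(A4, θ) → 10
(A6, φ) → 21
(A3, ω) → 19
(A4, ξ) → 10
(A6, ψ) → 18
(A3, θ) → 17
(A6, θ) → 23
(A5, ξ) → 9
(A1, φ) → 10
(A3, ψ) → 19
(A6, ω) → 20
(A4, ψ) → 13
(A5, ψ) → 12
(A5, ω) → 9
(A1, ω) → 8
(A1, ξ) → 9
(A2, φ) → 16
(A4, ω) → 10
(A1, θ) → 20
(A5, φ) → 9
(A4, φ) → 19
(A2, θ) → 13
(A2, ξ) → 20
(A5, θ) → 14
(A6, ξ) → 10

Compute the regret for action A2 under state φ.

5

Best payoff under φ is 21.
Regret = 21 − 16 = 5.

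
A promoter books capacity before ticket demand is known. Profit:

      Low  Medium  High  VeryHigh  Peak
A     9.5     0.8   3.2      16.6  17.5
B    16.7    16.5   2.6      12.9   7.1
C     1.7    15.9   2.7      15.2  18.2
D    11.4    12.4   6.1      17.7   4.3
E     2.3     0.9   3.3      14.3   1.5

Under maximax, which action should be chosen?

Row maxima: A=17.5, B=16.7, C=18.2, D=17.7, E=14.3
Best best-case = 18.2 → C.

C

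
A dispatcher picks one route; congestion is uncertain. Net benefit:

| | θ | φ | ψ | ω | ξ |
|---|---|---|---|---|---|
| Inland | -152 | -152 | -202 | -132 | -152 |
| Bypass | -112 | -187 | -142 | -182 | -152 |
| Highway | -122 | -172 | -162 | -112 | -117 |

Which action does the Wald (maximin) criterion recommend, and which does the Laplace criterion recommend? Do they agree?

Row minima: Inland=-202, Bypass=-187, Highway=-172
Best worst-case = -172 → Highway.
Row averages: Inland=-158, Bypass=-155, Highway=-137
Highest average = -137 → Highway.

maximin → Highway; laplace → Highway (agree)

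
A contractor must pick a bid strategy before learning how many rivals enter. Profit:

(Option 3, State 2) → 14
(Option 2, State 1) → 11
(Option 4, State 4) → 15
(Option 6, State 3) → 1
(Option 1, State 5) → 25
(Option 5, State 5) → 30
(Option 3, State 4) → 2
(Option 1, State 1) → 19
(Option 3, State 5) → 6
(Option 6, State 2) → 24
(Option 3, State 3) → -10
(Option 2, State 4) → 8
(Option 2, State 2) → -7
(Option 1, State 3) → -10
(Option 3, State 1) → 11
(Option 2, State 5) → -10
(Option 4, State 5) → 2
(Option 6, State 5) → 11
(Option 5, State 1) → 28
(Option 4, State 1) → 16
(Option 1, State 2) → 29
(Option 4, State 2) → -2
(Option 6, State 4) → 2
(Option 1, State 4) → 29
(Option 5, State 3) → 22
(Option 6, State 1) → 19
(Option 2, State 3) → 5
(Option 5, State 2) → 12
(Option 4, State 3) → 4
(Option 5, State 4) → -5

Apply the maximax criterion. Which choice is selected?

Row maxima: Option 1=29, Option 2=11, Option 3=14, Option 4=16, Option 5=30, Option 6=24
Best best-case = 30 → Option 5.

Option 5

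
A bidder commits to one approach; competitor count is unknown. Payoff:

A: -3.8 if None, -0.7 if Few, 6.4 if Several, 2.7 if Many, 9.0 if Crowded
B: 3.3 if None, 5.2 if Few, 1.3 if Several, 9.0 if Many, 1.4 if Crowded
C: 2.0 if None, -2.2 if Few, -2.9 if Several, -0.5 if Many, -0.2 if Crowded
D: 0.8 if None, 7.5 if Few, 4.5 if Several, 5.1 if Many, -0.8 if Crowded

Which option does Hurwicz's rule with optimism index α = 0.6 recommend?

B

A: 0.6·9.0 + 0.4·(-3.8) = 3.88
B: 0.6·9.0 + 0.4·1.3 = 5.92
C: 0.6·2.0 + 0.4·(-2.9) = 0.04
D: 0.6·7.5 + 0.4·(-0.8) = 4.18
Highest Hurwicz score = 5.92 → B.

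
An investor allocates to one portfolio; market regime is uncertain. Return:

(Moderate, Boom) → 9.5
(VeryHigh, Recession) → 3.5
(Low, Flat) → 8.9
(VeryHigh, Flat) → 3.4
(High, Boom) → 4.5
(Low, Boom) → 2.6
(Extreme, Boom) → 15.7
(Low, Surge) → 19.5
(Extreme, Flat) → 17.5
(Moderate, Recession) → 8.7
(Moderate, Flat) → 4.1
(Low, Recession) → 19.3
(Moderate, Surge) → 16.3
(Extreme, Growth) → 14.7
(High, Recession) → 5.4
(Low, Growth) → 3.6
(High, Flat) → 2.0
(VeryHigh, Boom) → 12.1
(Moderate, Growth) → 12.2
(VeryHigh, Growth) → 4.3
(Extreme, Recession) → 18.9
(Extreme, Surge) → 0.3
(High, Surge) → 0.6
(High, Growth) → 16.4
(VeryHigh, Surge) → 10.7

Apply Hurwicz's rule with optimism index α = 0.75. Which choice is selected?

Low

Low: 0.75·19.5 + 0.25·2.6 = 15.275
Moderate: 0.75·16.3 + 0.25·4.1 = 13.25
High: 0.75·16.4 + 0.25·0.6 = 12.45
VeryHigh: 0.75·12.1 + 0.25·3.4 = 9.925
Extreme: 0.75·18.9 + 0.25·0.3 = 14.25
Highest Hurwicz score = 15.275 → Low.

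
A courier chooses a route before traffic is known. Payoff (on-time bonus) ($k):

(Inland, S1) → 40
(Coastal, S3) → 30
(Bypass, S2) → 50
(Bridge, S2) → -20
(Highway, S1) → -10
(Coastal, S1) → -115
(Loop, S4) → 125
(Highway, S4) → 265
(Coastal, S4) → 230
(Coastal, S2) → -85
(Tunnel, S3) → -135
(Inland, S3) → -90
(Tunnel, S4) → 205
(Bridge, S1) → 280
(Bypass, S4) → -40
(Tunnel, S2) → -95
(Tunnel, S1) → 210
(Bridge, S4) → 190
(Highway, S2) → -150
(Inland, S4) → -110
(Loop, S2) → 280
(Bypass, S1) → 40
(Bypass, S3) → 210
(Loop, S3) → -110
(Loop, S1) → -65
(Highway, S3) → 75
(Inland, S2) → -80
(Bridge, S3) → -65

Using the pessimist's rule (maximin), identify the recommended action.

Row minima: Loop=-110, Bypass=-40, Inland=-110, Coastal=-115, Tunnel=-135, Highway=-150, Bridge=-65
Best worst-case = -40 → Bypass.

Bypass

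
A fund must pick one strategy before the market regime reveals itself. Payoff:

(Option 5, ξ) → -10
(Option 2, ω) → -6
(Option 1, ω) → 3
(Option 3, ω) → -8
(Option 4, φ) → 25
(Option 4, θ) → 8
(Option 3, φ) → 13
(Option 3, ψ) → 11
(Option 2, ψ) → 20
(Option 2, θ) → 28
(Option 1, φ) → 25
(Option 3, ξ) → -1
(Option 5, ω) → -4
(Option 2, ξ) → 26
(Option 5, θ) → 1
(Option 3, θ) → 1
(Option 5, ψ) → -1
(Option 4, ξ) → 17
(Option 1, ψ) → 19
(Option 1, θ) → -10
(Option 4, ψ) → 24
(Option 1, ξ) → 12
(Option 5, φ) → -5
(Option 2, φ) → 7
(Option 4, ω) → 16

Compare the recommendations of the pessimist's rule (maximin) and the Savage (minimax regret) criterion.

maximin → Option 4; minimax regret → Option 4 (agree)

Row minima: Option 1=-10, Option 2=-6, Option 3=-8, Option 4=8, Option 5=-10
Best worst-case = 8 → Option 4.
Column bests: θ=28, φ=25, ψ=24, ω=16, ξ=26.
Option 1 regrets: 38, 0, 5, 13, 14 → max 38
Option 2 regrets: 0, 18, 4, 22, 0 → max 22
Option 3 regrets: 27, 12, 13, 24, 27 → max 27
Option 4 regrets: 20, 0, 0, 0, 9 → max 20
Option 5 regrets: 27, 30, 25, 20, 36 → max 36
Smallest max regret = 20 → Option 4.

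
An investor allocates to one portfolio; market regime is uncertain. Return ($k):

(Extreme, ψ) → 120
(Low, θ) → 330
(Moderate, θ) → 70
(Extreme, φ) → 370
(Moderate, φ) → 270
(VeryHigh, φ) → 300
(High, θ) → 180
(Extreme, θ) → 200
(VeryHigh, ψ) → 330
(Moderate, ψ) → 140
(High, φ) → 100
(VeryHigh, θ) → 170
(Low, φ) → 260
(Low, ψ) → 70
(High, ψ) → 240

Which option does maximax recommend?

Row maxima: Low=330, Moderate=270, High=240, VeryHigh=330, Extreme=370
Best best-case = 370 → Extreme.

Extreme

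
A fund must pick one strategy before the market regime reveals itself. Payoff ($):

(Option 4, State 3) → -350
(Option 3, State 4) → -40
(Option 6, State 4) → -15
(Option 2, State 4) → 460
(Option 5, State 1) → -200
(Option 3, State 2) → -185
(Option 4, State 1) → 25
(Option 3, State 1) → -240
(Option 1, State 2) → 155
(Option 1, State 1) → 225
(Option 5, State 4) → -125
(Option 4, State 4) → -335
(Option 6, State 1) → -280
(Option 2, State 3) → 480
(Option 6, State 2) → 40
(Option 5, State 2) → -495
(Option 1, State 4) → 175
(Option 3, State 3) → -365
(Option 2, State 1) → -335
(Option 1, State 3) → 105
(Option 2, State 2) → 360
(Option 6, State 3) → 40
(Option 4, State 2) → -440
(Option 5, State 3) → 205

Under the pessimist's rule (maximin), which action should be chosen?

Row minima: Option 1=105, Option 2=-335, Option 3=-365, Option 4=-440, Option 5=-495, Option 6=-280
Best worst-case = 105 → Option 1.

Option 1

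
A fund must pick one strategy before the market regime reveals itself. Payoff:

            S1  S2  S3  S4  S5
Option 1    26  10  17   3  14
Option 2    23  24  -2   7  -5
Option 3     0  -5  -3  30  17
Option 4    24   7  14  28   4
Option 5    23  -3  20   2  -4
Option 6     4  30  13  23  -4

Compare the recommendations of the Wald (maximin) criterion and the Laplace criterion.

maximin → Option 4; laplace → Option 4 (agree)

Row minima: Option 1=3, Option 2=-5, Option 3=-5, Option 4=4, Option 5=-4, Option 6=-4
Best worst-case = 4 → Option 4.
Row averages: Option 1=14, Option 2=9.4, Option 3=7.8, Option 4=15.4, Option 5=7.6, Option 6=13.2
Highest average = 15.4 → Option 4.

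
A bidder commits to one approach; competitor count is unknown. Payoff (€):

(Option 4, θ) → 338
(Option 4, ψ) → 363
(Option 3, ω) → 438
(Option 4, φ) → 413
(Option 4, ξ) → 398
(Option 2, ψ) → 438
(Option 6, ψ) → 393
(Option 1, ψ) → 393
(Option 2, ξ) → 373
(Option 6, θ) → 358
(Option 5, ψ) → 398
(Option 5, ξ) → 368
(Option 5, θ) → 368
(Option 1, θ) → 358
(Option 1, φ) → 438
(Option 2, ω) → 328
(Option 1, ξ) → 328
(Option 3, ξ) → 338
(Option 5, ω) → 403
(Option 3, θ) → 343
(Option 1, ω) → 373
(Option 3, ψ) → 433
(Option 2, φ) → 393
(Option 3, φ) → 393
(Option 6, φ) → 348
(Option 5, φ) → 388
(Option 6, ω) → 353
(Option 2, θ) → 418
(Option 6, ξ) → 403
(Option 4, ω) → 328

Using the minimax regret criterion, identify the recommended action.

Option 5

Column bests: θ=418, φ=438, ψ=438, ω=438, ξ=403.
Option 1 regrets: 60, 0, 45, 65, 75 → max 75
Option 2 regrets: 0, 45, 0, 110, 30 → max 110
Option 3 regrets: 75, 45, 5, 0, 65 → max 75
Option 4 regrets: 80, 25, 75, 110, 5 → max 110
Option 5 regrets: 50, 50, 40, 35, 35 → max 50
Option 6 regrets: 60, 90, 45, 85, 0 → max 90
Smallest max regret = 50 → Option 5.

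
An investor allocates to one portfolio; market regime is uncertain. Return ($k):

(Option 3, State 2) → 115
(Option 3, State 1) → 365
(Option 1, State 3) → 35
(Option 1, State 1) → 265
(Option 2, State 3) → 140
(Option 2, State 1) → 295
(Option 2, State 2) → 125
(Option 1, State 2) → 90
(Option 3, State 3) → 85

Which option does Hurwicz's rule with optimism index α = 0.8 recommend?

Option 3

Option 1: 0.8·265 + 0.2·35 = 219
Option 2: 0.8·295 + 0.2·125 = 261
Option 3: 0.8·365 + 0.2·85 = 309
Highest Hurwicz score = 309 → Option 3.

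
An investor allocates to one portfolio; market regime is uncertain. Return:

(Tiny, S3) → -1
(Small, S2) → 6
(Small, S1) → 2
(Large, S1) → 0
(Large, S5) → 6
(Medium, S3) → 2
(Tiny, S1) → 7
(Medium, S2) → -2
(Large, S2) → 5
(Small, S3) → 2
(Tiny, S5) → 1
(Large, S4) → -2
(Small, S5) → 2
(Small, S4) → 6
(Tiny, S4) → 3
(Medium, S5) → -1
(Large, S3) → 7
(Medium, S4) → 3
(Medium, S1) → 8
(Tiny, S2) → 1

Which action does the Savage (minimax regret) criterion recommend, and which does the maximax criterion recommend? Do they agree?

minimax regret → Small; maximax → Medium (disagree)

Column bests: S1=8, S2=6, S3=7, S4=6, S5=6.
Tiny regrets: 1, 5, 8, 3, 5 → max 8
Small regrets: 6, 0, 5, 0, 4 → max 6
Medium regrets: 0, 8, 5, 3, 7 → max 8
Large regrets: 8, 1, 0, 8, 0 → max 8
Smallest max regret = 6 → Small.
Row maxima: Tiny=7, Small=6, Medium=8, Large=7
Best best-case = 8 → Medium.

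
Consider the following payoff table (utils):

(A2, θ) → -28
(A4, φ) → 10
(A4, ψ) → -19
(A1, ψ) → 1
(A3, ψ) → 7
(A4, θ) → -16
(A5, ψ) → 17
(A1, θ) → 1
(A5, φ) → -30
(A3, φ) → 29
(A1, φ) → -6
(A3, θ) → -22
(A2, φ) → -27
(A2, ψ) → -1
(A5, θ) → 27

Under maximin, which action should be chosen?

Row minima: A1=-6, A2=-28, A3=-22, A4=-19, A5=-30
Best worst-case = -6 → A1.

A1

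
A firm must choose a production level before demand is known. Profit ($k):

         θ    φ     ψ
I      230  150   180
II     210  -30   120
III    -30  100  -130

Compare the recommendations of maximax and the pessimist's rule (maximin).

Row maxima: I=230, II=210, III=100
Best best-case = 230 → I.
Row minima: I=150, II=-30, III=-130
Best worst-case = 150 → I.

maximax → I; maximin → I (agree)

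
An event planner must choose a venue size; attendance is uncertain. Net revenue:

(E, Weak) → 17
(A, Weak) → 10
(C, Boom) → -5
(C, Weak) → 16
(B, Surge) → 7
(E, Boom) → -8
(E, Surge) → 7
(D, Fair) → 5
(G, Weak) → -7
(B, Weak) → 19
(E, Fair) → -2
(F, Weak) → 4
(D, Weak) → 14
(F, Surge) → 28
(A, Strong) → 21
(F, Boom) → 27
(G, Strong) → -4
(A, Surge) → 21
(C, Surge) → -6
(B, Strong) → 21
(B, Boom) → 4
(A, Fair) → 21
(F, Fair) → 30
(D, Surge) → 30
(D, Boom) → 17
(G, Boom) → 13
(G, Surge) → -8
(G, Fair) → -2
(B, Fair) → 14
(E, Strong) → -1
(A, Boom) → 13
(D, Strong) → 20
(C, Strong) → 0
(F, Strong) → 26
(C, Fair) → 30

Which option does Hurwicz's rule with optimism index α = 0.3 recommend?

A

A: 0.3·21 + 0.7·10 = 13.3
B: 0.3·21 + 0.7·4 = 9.1
C: 0.3·30 + 0.7·(-6) = 4.8
D: 0.3·30 + 0.7·5 = 12.5
E: 0.3·17 + 0.7·(-8) = -0.5
F: 0.3·30 + 0.7·4 = 11.8
G: 0.3·13 + 0.7·(-8) = -1.7
Highest Hurwicz score = 13.3 → A.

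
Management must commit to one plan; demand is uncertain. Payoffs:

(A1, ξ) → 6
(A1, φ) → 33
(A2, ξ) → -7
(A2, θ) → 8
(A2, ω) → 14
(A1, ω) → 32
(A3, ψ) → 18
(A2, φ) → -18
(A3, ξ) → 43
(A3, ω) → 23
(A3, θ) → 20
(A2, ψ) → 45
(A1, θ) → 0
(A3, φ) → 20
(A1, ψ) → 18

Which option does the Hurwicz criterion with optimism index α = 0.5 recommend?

A1: 0.5·33 + 0.5·0 = 16.5
A2: 0.5·45 + 0.5·(-18) = 13.5
A3: 0.5·43 + 0.5·18 = 30.5
Highest Hurwicz score = 30.5 → A3.

A3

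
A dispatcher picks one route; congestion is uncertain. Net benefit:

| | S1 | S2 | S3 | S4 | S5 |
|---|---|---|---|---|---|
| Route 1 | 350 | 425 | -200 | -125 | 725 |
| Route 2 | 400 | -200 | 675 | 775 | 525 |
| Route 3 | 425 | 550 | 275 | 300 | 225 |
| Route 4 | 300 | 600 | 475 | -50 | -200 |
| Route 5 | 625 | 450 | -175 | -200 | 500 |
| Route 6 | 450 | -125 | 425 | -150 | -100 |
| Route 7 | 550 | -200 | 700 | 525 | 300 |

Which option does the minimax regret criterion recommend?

Column bests: S1=625, S2=600, S3=700, S4=775, S5=725.
Route 1 regrets: 275, 175, 900, 900, 0 → max 900
Route 2 regrets: 225, 800, 25, 0, 200 → max 800
Route 3 regrets: 200, 50, 425, 475, 500 → max 500
Route 4 regrets: 325, 0, 225, 825, 925 → max 925
Route 5 regrets: 0, 150, 875, 975, 225 → max 975
Route 6 regrets: 175, 725, 275, 925, 825 → max 925
Route 7 regrets: 75, 800, 0, 250, 425 → max 800
Smallest max regret = 500 → Route 3.

Route 3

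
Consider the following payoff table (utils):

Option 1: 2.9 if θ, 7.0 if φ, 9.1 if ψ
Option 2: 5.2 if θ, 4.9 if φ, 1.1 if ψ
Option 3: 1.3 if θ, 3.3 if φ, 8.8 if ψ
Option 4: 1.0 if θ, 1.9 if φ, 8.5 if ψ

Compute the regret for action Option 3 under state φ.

Best payoff under φ is 7.0.
Regret = 7.0 − 3.3 = 3.7.

3.7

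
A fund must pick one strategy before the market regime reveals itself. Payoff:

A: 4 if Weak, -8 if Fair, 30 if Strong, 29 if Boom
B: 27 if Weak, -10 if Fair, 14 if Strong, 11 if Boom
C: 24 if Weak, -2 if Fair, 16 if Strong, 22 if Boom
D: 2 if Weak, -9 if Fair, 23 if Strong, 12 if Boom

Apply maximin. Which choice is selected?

Row minima: A=-8, B=-10, C=-2, D=-9
Best worst-case = -2 → C.

C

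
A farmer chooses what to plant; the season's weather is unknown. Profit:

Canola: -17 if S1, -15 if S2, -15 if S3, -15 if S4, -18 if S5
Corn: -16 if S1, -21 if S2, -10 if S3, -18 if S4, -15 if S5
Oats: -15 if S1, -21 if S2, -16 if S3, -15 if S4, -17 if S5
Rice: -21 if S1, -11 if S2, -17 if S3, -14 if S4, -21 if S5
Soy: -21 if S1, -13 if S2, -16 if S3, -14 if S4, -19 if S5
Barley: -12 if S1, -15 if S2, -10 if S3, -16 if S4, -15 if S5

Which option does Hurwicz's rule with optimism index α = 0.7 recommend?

Canola: 0.7·(-15) + 0.3·(-18) = -15.9
Corn: 0.7·(-10) + 0.3·(-21) = -13.3
Oats: 0.7·(-15) + 0.3·(-21) = -16.8
Rice: 0.7·(-11) + 0.3·(-21) = -14
Soy: 0.7·(-13) + 0.3·(-21) = -15.4
Barley: 0.7·(-10) + 0.3·(-16) = -11.8
Highest Hurwicz score = -11.8 → Barley.

Barley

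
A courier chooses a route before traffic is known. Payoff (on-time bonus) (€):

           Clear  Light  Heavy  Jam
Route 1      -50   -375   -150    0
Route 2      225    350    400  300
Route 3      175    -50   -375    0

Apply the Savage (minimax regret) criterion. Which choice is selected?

Route 2

Column bests: Clear=225, Light=350, Heavy=400, Jam=300.
Route 1 regrets: 275, 725, 550, 300 → max 725
Route 2 regrets: 0, 0, 0, 0 → max 0
Route 3 regrets: 50, 400, 775, 300 → max 775
Smallest max regret = 0 → Route 2.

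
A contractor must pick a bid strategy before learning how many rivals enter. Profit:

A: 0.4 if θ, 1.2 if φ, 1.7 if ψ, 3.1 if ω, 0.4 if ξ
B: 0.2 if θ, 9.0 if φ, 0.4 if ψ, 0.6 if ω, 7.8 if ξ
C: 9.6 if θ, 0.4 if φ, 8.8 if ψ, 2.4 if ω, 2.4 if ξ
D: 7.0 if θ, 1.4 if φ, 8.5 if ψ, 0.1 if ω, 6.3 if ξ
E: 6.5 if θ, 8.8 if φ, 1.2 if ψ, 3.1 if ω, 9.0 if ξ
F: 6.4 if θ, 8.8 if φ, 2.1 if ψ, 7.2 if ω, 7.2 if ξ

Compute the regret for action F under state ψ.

6.7

Best payoff under ψ is 8.8.
Regret = 8.8 − 2.1 = 6.7.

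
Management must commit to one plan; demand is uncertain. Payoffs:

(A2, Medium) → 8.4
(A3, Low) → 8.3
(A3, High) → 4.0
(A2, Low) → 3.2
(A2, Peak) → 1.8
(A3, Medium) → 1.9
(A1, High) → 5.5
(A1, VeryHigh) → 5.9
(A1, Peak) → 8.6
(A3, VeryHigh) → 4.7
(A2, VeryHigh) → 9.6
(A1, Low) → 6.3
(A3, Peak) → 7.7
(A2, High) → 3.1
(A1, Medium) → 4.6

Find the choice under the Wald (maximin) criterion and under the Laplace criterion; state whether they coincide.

maximin → A1; laplace → A1 (agree)

Row minima: A1=4.6, A2=1.8, A3=1.9
Best worst-case = 4.6 → A1.
Row averages: A1=6.18, A2=5.22, A3=5.32
Highest average = 6.18 → A1.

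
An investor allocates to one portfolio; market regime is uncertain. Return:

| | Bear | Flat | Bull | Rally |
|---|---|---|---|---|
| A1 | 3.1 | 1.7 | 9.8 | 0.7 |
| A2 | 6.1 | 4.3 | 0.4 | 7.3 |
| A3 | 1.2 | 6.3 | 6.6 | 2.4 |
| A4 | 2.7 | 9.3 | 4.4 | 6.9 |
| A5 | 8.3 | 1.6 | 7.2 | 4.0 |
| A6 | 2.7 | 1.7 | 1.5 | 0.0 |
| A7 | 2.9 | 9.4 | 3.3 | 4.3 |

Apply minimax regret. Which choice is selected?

Column bests: Bear=8.3, Flat=9.4, Bull=9.8, Rally=7.3.
A1 regrets: 5.2, 7.7, 0.0, 6.6 → max 7.7
A2 regrets: 2.2, 5.1, 9.4, 0.0 → max 9.4
A3 regrets: 7.1, 3.1, 3.2, 4.9 → max 7.1
A4 regrets: 5.6, 0.1, 5.4, 0.4 → max 5.6
A5 regrets: 0.0, 7.8, 2.6, 3.3 → max 7.8
A6 regrets: 5.6, 7.7, 8.3, 7.3 → max 8.3
A7 regrets: 5.4, 0.0, 6.5, 3.0 → max 6.5
Smallest max regret = 5.6 → A4.

A4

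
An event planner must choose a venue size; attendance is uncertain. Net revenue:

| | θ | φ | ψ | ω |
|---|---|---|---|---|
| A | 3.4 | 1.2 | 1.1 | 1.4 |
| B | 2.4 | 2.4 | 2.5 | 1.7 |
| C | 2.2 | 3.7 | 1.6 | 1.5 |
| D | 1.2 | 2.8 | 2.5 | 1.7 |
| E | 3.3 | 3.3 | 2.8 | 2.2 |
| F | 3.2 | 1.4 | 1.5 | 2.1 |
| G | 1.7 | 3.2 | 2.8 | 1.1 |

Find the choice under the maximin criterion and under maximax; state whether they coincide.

Row minima: A=1.1, B=1.7, C=1.5, D=1.2, E=2.2, F=1.4, G=1.1
Best worst-case = 2.2 → E.
Row maxima: A=3.4, B=2.5, C=3.7, D=2.8, E=3.3, F=3.2, G=3.2
Best best-case = 3.7 → C.

maximin → E; maximax → C (disagree)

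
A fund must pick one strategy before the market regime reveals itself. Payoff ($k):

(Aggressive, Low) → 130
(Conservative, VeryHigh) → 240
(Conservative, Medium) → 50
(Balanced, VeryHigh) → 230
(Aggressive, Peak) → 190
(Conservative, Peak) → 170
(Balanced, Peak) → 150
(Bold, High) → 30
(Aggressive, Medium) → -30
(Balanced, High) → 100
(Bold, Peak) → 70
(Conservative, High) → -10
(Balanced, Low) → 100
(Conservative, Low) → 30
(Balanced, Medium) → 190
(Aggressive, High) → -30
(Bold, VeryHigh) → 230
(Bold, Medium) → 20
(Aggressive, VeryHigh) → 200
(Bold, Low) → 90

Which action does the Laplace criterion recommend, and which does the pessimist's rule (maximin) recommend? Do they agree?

laplace → Balanced; maximin → Balanced (agree)

Row averages: Conservative=96, Balanced=154, Aggressive=92, Bold=88
Highest average = 154 → Balanced.
Row minima: Conservative=-10, Balanced=100, Aggressive=-30, Bold=20
Best worst-case = 100 → Balanced.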